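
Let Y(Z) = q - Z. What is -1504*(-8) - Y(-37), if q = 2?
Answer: 11993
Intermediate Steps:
Y(Z) = 2 - Z
-1504*(-8) - Y(-37) = -1504*(-8) - (2 - 1*(-37)) = 12032 - (2 + 37) = 12032 - 1*39 = 12032 - 39 = 11993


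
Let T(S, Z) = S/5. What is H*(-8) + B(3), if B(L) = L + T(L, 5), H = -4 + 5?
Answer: -22/5 ≈ -4.4000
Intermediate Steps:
H = 1
T(S, Z) = S/5 (T(S, Z) = S*(⅕) = S/5)
B(L) = 6*L/5 (B(L) = L + L/5 = 6*L/5)
H*(-8) + B(3) = 1*(-8) + (6/5)*3 = -8 + 18/5 = -22/5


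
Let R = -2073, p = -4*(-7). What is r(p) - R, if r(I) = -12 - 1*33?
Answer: 2028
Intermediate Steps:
p = 28
r(I) = -45 (r(I) = -12 - 33 = -45)
r(p) - R = -45 - 1*(-2073) = -45 + 2073 = 2028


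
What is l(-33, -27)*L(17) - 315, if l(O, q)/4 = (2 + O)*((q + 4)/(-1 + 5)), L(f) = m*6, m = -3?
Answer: -13149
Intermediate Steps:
L(f) = -18 (L(f) = -3*6 = -18)
l(O, q) = 4*(1 + q/4)*(2 + O) (l(O, q) = 4*((2 + O)*((q + 4)/(-1 + 5))) = 4*((2 + O)*((4 + q)/4)) = 4*((2 + O)*((4 + q)*(1/4))) = 4*((2 + O)*(1 + q/4)) = 4*((1 + q/4)*(2 + O)) = 4*(1 + q/4)*(2 + O))
l(-33, -27)*L(17) - 315 = (8 + 2*(-27) + 4*(-33) - 33*(-27))*(-18) - 315 = (8 - 54 - 132 + 891)*(-18) - 315 = 713*(-18) - 315 = -12834 - 315 = -13149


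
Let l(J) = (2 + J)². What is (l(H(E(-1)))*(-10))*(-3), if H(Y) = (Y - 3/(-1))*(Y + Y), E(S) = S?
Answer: 120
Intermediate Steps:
H(Y) = 2*Y*(3 + Y) (H(Y) = (Y - 3*(-1))*(2*Y) = (Y + 3)*(2*Y) = (3 + Y)*(2*Y) = 2*Y*(3 + Y))
(l(H(E(-1)))*(-10))*(-3) = ((2 + 2*(-1)*(3 - 1))²*(-10))*(-3) = ((2 + 2*(-1)*2)²*(-10))*(-3) = ((2 - 4)²*(-10))*(-3) = ((-2)²*(-10))*(-3) = (4*(-10))*(-3) = -40*(-3) = 120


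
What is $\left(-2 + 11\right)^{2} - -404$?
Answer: $485$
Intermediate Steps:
$\left(-2 + 11\right)^{2} - -404 = 9^{2} + 404 = 81 + 404 = 485$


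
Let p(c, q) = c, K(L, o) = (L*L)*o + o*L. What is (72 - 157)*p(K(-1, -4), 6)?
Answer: 0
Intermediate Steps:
K(L, o) = L*o + o*L**2 (K(L, o) = L**2*o + L*o = o*L**2 + L*o = L*o + o*L**2)
(72 - 157)*p(K(-1, -4), 6) = (72 - 157)*(-1*(-4)*(1 - 1)) = -(-85)*(-4)*0 = -85*0 = 0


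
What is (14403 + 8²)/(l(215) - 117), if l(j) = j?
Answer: 14467/98 ≈ 147.62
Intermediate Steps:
(14403 + 8²)/(l(215) - 117) = (14403 + 8²)/(215 - 117) = (14403 + 64)/98 = 14467*(1/98) = 14467/98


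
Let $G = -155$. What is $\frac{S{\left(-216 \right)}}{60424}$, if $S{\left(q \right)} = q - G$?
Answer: $- \frac{61}{60424} \approx -0.0010095$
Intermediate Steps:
$S{\left(q \right)} = 155 + q$ ($S{\left(q \right)} = q - -155 = q + 155 = 155 + q$)
$\frac{S{\left(-216 \right)}}{60424} = \frac{155 - 216}{60424} = \left(-61\right) \frac{1}{60424} = - \frac{61}{60424}$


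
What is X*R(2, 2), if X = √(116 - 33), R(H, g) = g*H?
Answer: 4*√83 ≈ 36.442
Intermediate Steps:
R(H, g) = H*g
X = √83 ≈ 9.1104
X*R(2, 2) = √83*(2*2) = √83*4 = 4*√83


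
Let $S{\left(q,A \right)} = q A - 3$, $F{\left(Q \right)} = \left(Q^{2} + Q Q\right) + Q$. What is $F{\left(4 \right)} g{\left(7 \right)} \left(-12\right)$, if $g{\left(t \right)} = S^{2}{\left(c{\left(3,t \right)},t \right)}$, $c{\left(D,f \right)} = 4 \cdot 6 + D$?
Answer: $-14945472$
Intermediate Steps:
$c{\left(D,f \right)} = 24 + D$
$F{\left(Q \right)} = Q + 2 Q^{2}$ ($F{\left(Q \right)} = \left(Q^{2} + Q^{2}\right) + Q = 2 Q^{2} + Q = Q + 2 Q^{2}$)
$S{\left(q,A \right)} = -3 + A q$ ($S{\left(q,A \right)} = A q - 3 = -3 + A q$)
$g{\left(t \right)} = \left(-3 + 27 t\right)^{2}$ ($g{\left(t \right)} = \left(-3 + t \left(24 + 3\right)\right)^{2} = \left(-3 + t 27\right)^{2} = \left(-3 + 27 t\right)^{2}$)
$F{\left(4 \right)} g{\left(7 \right)} \left(-12\right) = 4 \left(1 + 2 \cdot 4\right) 9 \left(-1 + 9 \cdot 7\right)^{2} \left(-12\right) = 4 \left(1 + 8\right) 9 \left(-1 + 63\right)^{2} \left(-12\right) = 4 \cdot 9 \cdot 9 \cdot 62^{2} \left(-12\right) = 36 \cdot 9 \cdot 3844 \left(-12\right) = 36 \cdot 34596 \left(-12\right) = 1245456 \left(-12\right) = -14945472$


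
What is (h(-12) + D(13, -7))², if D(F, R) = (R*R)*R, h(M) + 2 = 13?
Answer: 110224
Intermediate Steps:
h(M) = 11 (h(M) = -2 + 13 = 11)
D(F, R) = R³ (D(F, R) = R²*R = R³)
(h(-12) + D(13, -7))² = (11 + (-7)³)² = (11 - 343)² = (-332)² = 110224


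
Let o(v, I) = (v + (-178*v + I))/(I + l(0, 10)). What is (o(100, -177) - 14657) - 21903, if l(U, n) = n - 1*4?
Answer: -2077961/57 ≈ -36455.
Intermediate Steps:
l(U, n) = -4 + n (l(U, n) = n - 4 = -4 + n)
o(v, I) = (I - 177*v)/(6 + I) (o(v, I) = (v + (-178*v + I))/(I + (-4 + 10)) = (v + (I - 178*v))/(I + 6) = (I - 177*v)/(6 + I))
(o(100, -177) - 14657) - 21903 = ((-177 - 177*100)/(6 - 177) - 14657) - 21903 = ((-177 - 17700)/(-171) - 14657) - 21903 = (-1/171*(-17877) - 14657) - 21903 = (5959/57 - 14657) - 21903 = -829490/57 - 21903 = -2077961/57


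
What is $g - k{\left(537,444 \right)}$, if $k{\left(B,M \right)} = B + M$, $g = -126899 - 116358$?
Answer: $-244238$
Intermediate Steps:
$g = -243257$
$g - k{\left(537,444 \right)} = -243257 - \left(537 + 444\right) = -243257 - 981 = -244238$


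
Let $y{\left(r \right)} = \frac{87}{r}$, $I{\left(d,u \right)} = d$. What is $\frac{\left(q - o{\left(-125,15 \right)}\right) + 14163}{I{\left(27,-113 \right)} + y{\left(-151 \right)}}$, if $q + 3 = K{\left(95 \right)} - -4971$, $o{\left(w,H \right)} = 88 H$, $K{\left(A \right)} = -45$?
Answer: $\frac{63873}{95} \approx 672.35$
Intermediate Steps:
$q = 4923$ ($q = -3 - -4926 = -3 + \left(-45 + 4971\right) = -3 + 4926 = 4923$)
$\frac{\left(q - o{\left(-125,15 \right)}\right) + 14163}{I{\left(27,-113 \right)} + y{\left(-151 \right)}} = \frac{\left(4923 - 88 \cdot 15\right) + 14163}{27 + \frac{87}{-151}} = \frac{\left(4923 - 1320\right) + 14163}{27 + 87 \left(- \frac{1}{151}\right)} = \frac{\left(4923 - 1320\right) + 14163}{27 - \frac{87}{151}} = \frac{3603 + 14163}{\frac{3990}{151}} = 17766 \cdot \frac{151}{3990} = \frac{63873}{95}$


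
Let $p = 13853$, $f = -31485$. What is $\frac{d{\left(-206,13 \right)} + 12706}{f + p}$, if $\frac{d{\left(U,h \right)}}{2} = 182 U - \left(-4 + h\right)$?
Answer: $\frac{7787}{2204} \approx 3.5331$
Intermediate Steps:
$d{\left(U,h \right)} = 8 - 2 h + 364 U$ ($d{\left(U,h \right)} = 2 \left(182 U - \left(-4 + h\right)\right) = 2 \left(4 - h + 182 U\right) = 8 - 2 h + 364 U$)
$\frac{d{\left(-206,13 \right)} + 12706}{f + p} = \frac{\left(8 - 26 + 364 \left(-206\right)\right) + 12706}{-31485 + 13853} = \frac{\left(8 - 26 - 74984\right) + 12706}{-17632} = \left(-75002 + 12706\right) \left(- \frac{1}{17632}\right) = \left(-62296\right) \left(- \frac{1}{17632}\right) = \frac{7787}{2204}$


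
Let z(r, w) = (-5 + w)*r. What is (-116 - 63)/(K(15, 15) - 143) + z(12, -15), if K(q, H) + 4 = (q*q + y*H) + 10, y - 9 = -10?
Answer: -17699/73 ≈ -242.45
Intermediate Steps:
y = -1 (y = 9 - 10 = -1)
K(q, H) = 6 + q² - H (K(q, H) = -4 + ((q*q - H) + 10) = -4 + ((q² - H) + 10) = -4 + (10 + q² - H) = 6 + q² - H)
z(r, w) = r*(-5 + w)
(-116 - 63)/(K(15, 15) - 143) + z(12, -15) = (-116 - 63)/((6 + 15² - 1*15) - 143) + 12*(-5 - 15) = -179/((6 + 225 - 15) - 143) + 12*(-20) = -179/(216 - 143) - 240 = -179/73 - 240 = -17699/73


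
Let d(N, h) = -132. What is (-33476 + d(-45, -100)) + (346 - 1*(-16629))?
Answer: -16633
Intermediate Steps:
(-33476 + d(-45, -100)) + (346 - 1*(-16629)) = (-33476 - 132) + (346 - 1*(-16629)) = -33608 + (346 + 16629) = -33608 + 16975 = -16633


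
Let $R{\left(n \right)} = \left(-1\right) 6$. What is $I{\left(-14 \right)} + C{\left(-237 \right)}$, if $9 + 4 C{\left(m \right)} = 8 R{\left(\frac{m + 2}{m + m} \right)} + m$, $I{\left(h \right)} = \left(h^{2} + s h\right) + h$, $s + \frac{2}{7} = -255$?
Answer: $\frac{7365}{2} \approx 3682.5$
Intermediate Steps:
$R{\left(n \right)} = -6$
$s = - \frac{1787}{7}$ ($s = - \frac{2}{7} - 255 = - \frac{1787}{7} \approx -255.29$)
$I{\left(h \right)} = h^{2} - \frac{1780 h}{7}$ ($I{\left(h \right)} = \left(h^{2} - \frac{1787 h}{7}\right) + h = h^{2} - \frac{1780 h}{7}$)
$C{\left(m \right)} = - \frac{57}{4} + \frac{m}{4}$ ($C{\left(m \right)} = - \frac{9}{4} + \frac{8 \left(-6\right) + m}{4} = - \frac{9}{4} + \frac{-48 + m}{4} = - \frac{9}{4} + \left(-12 + \frac{m}{4}\right) = - \frac{57}{4} + \frac{m}{4}$)
$I{\left(-14 \right)} + C{\left(-237 \right)} = \frac{1}{7} \left(-14\right) \left(-1780 + 7 \left(-14\right)\right) + \left(- \frac{57}{4} + \frac{1}{4} \left(-237\right)\right) = \frac{1}{7} \left(-14\right) \left(-1780 - 98\right) - \frac{147}{2} = \frac{1}{7} \left(-14\right) \left(-1878\right) - \frac{147}{2} = 3756 - \frac{147}{2} = \frac{7365}{2}$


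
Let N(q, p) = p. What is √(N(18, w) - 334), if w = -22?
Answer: 2*I*√89 ≈ 18.868*I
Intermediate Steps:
√(N(18, w) - 334) = √(-22 - 334) = √(-356) = 2*I*√89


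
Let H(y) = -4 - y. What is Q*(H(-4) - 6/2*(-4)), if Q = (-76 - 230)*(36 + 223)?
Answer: -951048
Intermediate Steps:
Q = -79254 (Q = -306*259 = -79254)
Q*(H(-4) - 6/2*(-4)) = -79254*((-4 - 1*(-4)) - 6/2*(-4)) = -79254*((-4 + 4) - 6*½*(-4)) = -79254*(0 - 3*(-4)) = -79254*(0 + 12) = -79254*12 = -951048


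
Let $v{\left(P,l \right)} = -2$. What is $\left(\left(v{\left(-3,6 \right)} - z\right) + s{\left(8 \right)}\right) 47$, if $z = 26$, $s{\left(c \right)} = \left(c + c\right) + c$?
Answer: $-188$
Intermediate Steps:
$s{\left(c \right)} = 3 c$ ($s{\left(c \right)} = 2 c + c = 3 c$)
$\left(\left(v{\left(-3,6 \right)} - z\right) + s{\left(8 \right)}\right) 47 = \left(\left(-2 - 26\right) + 3 \cdot 8\right) 47 = \left(\left(-2 - 26\right) + 24\right) 47 = \left(-28 + 24\right) 47 = \left(-4\right) 47 = -188$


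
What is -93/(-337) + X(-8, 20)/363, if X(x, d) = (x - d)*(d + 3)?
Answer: -183269/122331 ≈ -1.4981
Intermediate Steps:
X(x, d) = (3 + d)*(x - d) (X(x, d) = (x - d)*(3 + d) = (3 + d)*(x - d))
-93/(-337) + X(-8, 20)/363 = -93/(-337) + (-1*20² - 3*20 + 3*(-8) + 20*(-8))/363 = -93*(-1/337) + (-1*400 - 60 - 24 - 160)*(1/363) = 93/337 + (-400 - 60 - 24 - 160)*(1/363) = 93/337 - 644*1/363 = 93/337 - 644/363 = -183269/122331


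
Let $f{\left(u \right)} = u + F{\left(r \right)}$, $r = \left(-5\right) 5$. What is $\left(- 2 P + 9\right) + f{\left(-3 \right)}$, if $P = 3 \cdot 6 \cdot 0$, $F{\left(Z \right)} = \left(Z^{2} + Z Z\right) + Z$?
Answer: $1231$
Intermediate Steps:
$r = -25$
$F{\left(Z \right)} = Z + 2 Z^{2}$ ($F{\left(Z \right)} = \left(Z^{2} + Z^{2}\right) + Z = 2 Z^{2} + Z = Z + 2 Z^{2}$)
$f{\left(u \right)} = 1225 + u$ ($f{\left(u \right)} = u - 25 \left(1 + 2 \left(-25\right)\right) = u - 25 \left(1 - 50\right) = u - -1225 = u + 1225 = 1225 + u$)
$P = 0$ ($P = 18 \cdot 0 = 0$)
$\left(- 2 P + 9\right) + f{\left(-3 \right)} = \left(\left(-2\right) 0 + 9\right) + \left(1225 - 3\right) = \left(0 + 9\right) + 1222 = 9 + 1222 = 1231$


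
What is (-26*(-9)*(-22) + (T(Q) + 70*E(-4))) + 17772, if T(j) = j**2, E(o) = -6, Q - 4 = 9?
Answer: 12373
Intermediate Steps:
Q = 13 (Q = 4 + 9 = 13)
(-26*(-9)*(-22) + (T(Q) + 70*E(-4))) + 17772 = (-26*(-9)*(-22) + (13**2 + 70*(-6))) + 17772 = (234*(-22) + (169 - 420)) + 17772 = (-5148 - 251) + 17772 = -5399 + 17772 = 12373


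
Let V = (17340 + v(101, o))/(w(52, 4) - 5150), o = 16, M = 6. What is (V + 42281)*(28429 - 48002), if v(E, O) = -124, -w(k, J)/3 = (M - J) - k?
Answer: -517186637029/625 ≈ -8.2750e+8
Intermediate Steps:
w(k, J) = -18 + 3*J + 3*k (w(k, J) = -3*((6 - J) - k) = -3*(6 - J - k) = -18 + 3*J + 3*k)
V = -2152/625 (V = (17340 - 124)/((-18 + 3*4 + 3*52) - 5150) = 17216/((-18 + 12 + 156) - 5150) = 17216/(150 - 5150) = 17216/(-5000) = 17216*(-1/5000) = -2152/625 ≈ -3.4432)
(V + 42281)*(28429 - 48002) = (-2152/625 + 42281)*(28429 - 48002) = (26423473/625)*(-19573) = -517186637029/625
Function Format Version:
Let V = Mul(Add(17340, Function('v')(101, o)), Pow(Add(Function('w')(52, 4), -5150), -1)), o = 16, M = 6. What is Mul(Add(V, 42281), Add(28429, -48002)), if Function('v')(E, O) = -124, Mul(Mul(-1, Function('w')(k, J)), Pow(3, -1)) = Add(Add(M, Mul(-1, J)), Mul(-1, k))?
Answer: Rational(-517186637029, 625) ≈ -8.2750e+8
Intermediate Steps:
Function('w')(k, J) = Add(-18, Mul(3, J), Mul(3, k)) (Function('w')(k, J) = Mul(-3, Add(Add(6, Mul(-1, J)), Mul(-1, k))) = Mul(-3, Add(6, Mul(-1, J), Mul(-1, k))) = Add(-18, Mul(3, J), Mul(3, k)))
V = Rational(-2152, 625) (V = Mul(Add(17340, -124), Pow(Add(Add(-18, Mul(3, 4), Mul(3, 52)), -5150), -1)) = Mul(17216, Pow(Add(Add(-18, 12, 156), -5150), -1)) = Mul(17216, Pow(Add(150, -5150), -1)) = Mul(17216, Pow(-5000, -1)) = Mul(17216, Rational(-1, 5000)) = Rational(-2152, 625) ≈ -3.4432)
Mul(Add(V, 42281), Add(28429, -48002)) = Mul(Add(Rational(-2152, 625), 42281), Add(28429, -48002)) = Mul(Rational(26423473, 625), -19573) = Rational(-517186637029, 625)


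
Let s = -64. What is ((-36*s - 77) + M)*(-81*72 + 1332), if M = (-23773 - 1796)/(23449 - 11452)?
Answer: -13345875000/1333 ≈ -1.0012e+7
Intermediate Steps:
M = -2841/1333 (M = -25569/11997 = -25569*1/11997 = -2841/1333 ≈ -2.1313)
((-36*s - 77) + M)*(-81*72 + 1332) = ((-36*(-64) - 77) - 2841/1333)*(-81*72 + 1332) = ((2304 - 77) - 2841/1333)*(-5832 + 1332) = (2227 - 2841/1333)*(-4500) = (2965750/1333)*(-4500) = -13345875000/1333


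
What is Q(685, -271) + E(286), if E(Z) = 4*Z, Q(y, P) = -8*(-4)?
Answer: 1176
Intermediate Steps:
Q(y, P) = 32
Q(685, -271) + E(286) = 32 + 4*286 = 32 + 1144 = 1176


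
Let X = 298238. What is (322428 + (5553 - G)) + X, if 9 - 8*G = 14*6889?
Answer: 5106189/8 ≈ 6.3827e+5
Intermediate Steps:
G = -96437/8 (G = 9/8 - 7*6889/4 = 9/8 - 1/8*96446 = 9/8 - 48223/4 = -96437/8 ≈ -12055.)
(322428 + (5553 - G)) + X = (322428 + (5553 - 1*(-96437/8))) + 298238 = (322428 + (5553 + 96437/8)) + 298238 = (322428 + 140861/8) + 298238 = 2720285/8 + 298238 = 5106189/8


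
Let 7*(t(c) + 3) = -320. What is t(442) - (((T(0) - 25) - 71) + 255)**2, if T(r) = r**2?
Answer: -177308/7 ≈ -25330.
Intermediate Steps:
t(c) = -341/7 (t(c) = -3 + (1/7)*(-320) = -3 - 320/7 = -341/7)
t(442) - (((T(0) - 25) - 71) + 255)**2 = -341/7 - (((0**2 - 25) - 71) + 255)**2 = -341/7 - (((0 - 25) - 71) + 255)**2 = -341/7 - ((-25 - 71) + 255)**2 = -341/7 - (-96 + 255)**2 = -341/7 - 1*159**2 = -341/7 - 1*25281 = -341/7 - 25281 = -177308/7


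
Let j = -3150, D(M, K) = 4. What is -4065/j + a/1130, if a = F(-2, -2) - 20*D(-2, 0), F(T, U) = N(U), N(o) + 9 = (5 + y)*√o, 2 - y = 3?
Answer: 14377/11865 + 2*I*√2/565 ≈ 1.2117 + 0.0050061*I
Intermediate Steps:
y = -1 (y = 2 - 1*3 = 2 - 3 = -1)
N(o) = -9 + 4*√o (N(o) = -9 + (5 - 1)*√o = -9 + 4*√o)
F(T, U) = -9 + 4*√U
a = -89 + 4*I*√2 (a = (-9 + 4*√(-2)) - 20*4 = (-9 + 4*(I*√2)) - 80 = (-9 + 4*I*√2) - 80 = -89 + 4*I*√2 ≈ -89.0 + 5.6569*I)
-4065/j + a/1130 = -4065/(-3150) + (-89 + 4*I*√2)/1130 = -4065*(-1/3150) + (-89 + 4*I*√2)*(1/1130) = 271/210 + (-89/1130 + 2*I*√2/565) = 14377/11865 + 2*I*√2/565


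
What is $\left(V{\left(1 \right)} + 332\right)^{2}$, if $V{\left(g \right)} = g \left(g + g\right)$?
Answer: $111556$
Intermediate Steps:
$V{\left(g \right)} = 2 g^{2}$ ($V{\left(g \right)} = g 2 g = 2 g^{2}$)
$\left(V{\left(1 \right)} + 332\right)^{2} = \left(2 \cdot 1^{2} + 332\right)^{2} = \left(2 \cdot 1 + 332\right)^{2} = \left(2 + 332\right)^{2} = 334^{2} = 111556$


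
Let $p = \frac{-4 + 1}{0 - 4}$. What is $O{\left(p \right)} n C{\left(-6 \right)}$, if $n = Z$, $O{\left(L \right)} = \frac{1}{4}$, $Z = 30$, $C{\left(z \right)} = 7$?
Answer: $\frac{105}{2} \approx 52.5$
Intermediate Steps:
$p = \frac{3}{4}$ ($p = - \frac{3}{-4} = \left(-3\right) \left(- \frac{1}{4}\right) = \frac{3}{4} \approx 0.75$)
$O{\left(L \right)} = \frac{1}{4}$
$n = 30$
$O{\left(p \right)} n C{\left(-6 \right)} = \frac{1}{4} \cdot 30 \cdot 7 = \frac{15}{2} \cdot 7 = \frac{105}{2}$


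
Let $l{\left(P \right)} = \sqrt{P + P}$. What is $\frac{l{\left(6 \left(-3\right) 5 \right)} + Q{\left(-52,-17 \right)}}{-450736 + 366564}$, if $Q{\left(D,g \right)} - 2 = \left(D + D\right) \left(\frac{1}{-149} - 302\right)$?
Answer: $- \frac{2340097}{6270814} - \frac{3 i \sqrt{5}}{42086} \approx -0.37317 - 0.00015939 i$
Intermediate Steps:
$l{\left(P \right)} = \sqrt{2} \sqrt{P}$ ($l{\left(P \right)} = \sqrt{2 P} = \sqrt{2} \sqrt{P}$)
$Q{\left(D,g \right)} = 2 - \frac{89998 D}{149}$ ($Q{\left(D,g \right)} = 2 + \left(D + D\right) \left(\frac{1}{-149} - 302\right) = 2 + 2 D \left(- \frac{1}{149} - 302\right) = 2 + 2 D \left(- \frac{44999}{149}\right) = 2 - \frac{89998 D}{149}$)
$\frac{l{\left(6 \left(-3\right) 5 \right)} + Q{\left(-52,-17 \right)}}{-450736 + 366564} = \frac{\sqrt{2} \sqrt{6 \left(-3\right) 5} + \left(2 - - \frac{4679896}{149}\right)}{-450736 + 366564} = \frac{\sqrt{2} \sqrt{\left(-18\right) 5} + \left(2 + \frac{4679896}{149}\right)}{-84172} = \left(\sqrt{2} \sqrt{-90} + \frac{4680194}{149}\right) \left(- \frac{1}{84172}\right) = \left(\sqrt{2} \cdot 3 i \sqrt{10} + \frac{4680194}{149}\right) \left(- \frac{1}{84172}\right) = \left(6 i \sqrt{5} + \frac{4680194}{149}\right) \left(- \frac{1}{84172}\right) = \left(\frac{4680194}{149} + 6 i \sqrt{5}\right) \left(- \frac{1}{84172}\right) = - \frac{2340097}{6270814} - \frac{3 i \sqrt{5}}{42086}$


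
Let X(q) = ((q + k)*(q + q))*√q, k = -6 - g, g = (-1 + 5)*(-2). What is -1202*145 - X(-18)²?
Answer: 5797678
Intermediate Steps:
g = -8 (g = 4*(-2) = -8)
k = 2 (k = -6 - 1*(-8) = -6 + 8 = 2)
X(q) = 2*q^(3/2)*(2 + q) (X(q) = ((q + 2)*(q + q))*√q = ((2 + q)*(2*q))*√q = (2*q*(2 + q))*√q = 2*q^(3/2)*(2 + q))
-1202*145 - X(-18)² = -1202*145 - (2*(-18)^(3/2)*(2 - 18))² = -174290 - (2*(-54*I*√2)*(-16))² = -174290 - (1728*I*√2)² = -174290 - 1*(-5971968) = -174290 + 5971968 = 5797678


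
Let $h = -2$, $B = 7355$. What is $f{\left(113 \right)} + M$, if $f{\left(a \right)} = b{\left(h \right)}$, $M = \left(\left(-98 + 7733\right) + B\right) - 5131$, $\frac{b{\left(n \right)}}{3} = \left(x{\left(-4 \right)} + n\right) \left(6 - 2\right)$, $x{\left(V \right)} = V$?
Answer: $9787$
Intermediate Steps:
$b{\left(n \right)} = -48 + 12 n$ ($b{\left(n \right)} = 3 \left(-4 + n\right) \left(6 - 2\right) = 3 \left(-4 + n\right) 4 = 3 \left(-16 + 4 n\right) = -48 + 12 n$)
$M = 9859$ ($M = \left(\left(-98 + 7733\right) + 7355\right) - 5131 = \left(7635 + 7355\right) - 5131 = 14990 - 5131 = 9859$)
$f{\left(a \right)} = -72$ ($f{\left(a \right)} = -48 + 12 \left(-2\right) = -48 - 24 = -72$)
$f{\left(113 \right)} + M = -72 + 9859 = 9787$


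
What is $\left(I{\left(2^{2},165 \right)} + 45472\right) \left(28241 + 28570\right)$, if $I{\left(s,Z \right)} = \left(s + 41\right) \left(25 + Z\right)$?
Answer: $3069043842$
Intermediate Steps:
$I{\left(s,Z \right)} = \left(25 + Z\right) \left(41 + s\right)$ ($I{\left(s,Z \right)} = \left(41 + s\right) \left(25 + Z\right) = \left(25 + Z\right) \left(41 + s\right)$)
$\left(I{\left(2^{2},165 \right)} + 45472\right) \left(28241 + 28570\right) = \left(\left(1025 + 25 \cdot 2^{2} + 41 \cdot 165 + 165 \cdot 2^{2}\right) + 45472\right) \left(28241 + 28570\right) = \left(\left(1025 + 25 \cdot 4 + 6765 + 165 \cdot 4\right) + 45472\right) 56811 = \left(\left(1025 + 100 + 6765 + 660\right) + 45472\right) 56811 = \left(8550 + 45472\right) 56811 = 54022 \cdot 56811 = 3069043842$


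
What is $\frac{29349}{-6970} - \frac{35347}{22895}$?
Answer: $- \frac{183662789}{31915630} \approx -5.7546$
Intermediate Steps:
$\frac{29349}{-6970} - \frac{35347}{22895} = 29349 \left(- \frac{1}{6970}\right) - \frac{35347}{22895} = - \frac{29349}{6970} - \frac{35347}{22895} = - \frac{183662789}{31915630}$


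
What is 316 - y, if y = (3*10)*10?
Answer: 16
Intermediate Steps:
y = 300 (y = 30*10 = 300)
316 - y = 316 - 1*300 = 316 - 300 = 16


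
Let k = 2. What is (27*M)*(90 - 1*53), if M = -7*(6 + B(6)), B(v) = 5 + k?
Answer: -90909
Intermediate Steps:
B(v) = 7 (B(v) = 5 + 2 = 7)
M = -91 (M = -7*(6 + 7) = -7*13 = -91)
(27*M)*(90 - 1*53) = (27*(-91))*(90 - 1*53) = -2457*(90 - 53) = -2457*37 = -90909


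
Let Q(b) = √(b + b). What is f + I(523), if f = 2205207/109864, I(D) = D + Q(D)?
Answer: 59664079/109864 + √1046 ≈ 575.41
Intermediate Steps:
Q(b) = √2*√b (Q(b) = √(2*b) = √2*√b)
I(D) = D + √2*√D
f = 2205207/109864 (f = 2205207*(1/109864) = 2205207/109864 ≈ 20.072)
f + I(523) = 2205207/109864 + (523 + √2*√523) = 2205207/109864 + (523 + √1046) = 59664079/109864 + √1046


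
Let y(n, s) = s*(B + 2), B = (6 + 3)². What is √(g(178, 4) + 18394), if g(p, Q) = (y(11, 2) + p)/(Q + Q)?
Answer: √18437 ≈ 135.78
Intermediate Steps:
B = 81 (B = 9² = 81)
y(n, s) = 83*s (y(n, s) = s*(81 + 2) = s*83 = 83*s)
g(p, Q) = (166 + p)/(2*Q) (g(p, Q) = (83*2 + p)/(Q + Q) = (166 + p)/((2*Q)) = (166 + p)*(1/(2*Q)) = (166 + p)/(2*Q))
√(g(178, 4) + 18394) = √((½)*(166 + 178)/4 + 18394) = √((½)*(¼)*344 + 18394) = √(43 + 18394) = √18437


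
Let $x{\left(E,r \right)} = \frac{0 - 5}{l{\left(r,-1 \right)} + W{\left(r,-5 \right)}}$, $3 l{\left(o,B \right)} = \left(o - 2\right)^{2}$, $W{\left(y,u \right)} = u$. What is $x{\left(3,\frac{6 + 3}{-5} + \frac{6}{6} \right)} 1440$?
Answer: $\frac{540000}{179} \approx 3016.8$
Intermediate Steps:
$l{\left(o,B \right)} = \frac{\left(-2 + o\right)^{2}}{3}$ ($l{\left(o,B \right)} = \frac{\left(o - 2\right)^{2}}{3} = \frac{\left(-2 + o\right)^{2}}{3}$)
$x{\left(E,r \right)} = - \frac{5}{-5 + \frac{\left(-2 + r\right)^{2}}{3}}$ ($x{\left(E,r \right)} = \frac{0 - 5}{\frac{\left(-2 + r\right)^{2}}{3} - 5} = - \frac{5}{-5 + \frac{\left(-2 + r\right)^{2}}{3}}$)
$x{\left(3,\frac{6 + 3}{-5} + \frac{6}{6} \right)} 1440 = - \frac{15}{-15 + \left(-2 + \left(\frac{6 + 3}{-5} + \frac{6}{6}\right)\right)^{2}} \cdot 1440 = - \frac{15}{-15 + \left(-2 + \left(9 \left(- \frac{1}{5}\right) + 6 \cdot \frac{1}{6}\right)\right)^{2}} \cdot 1440 = - \frac{15}{-15 + \left(-2 + \left(- \frac{9}{5} + 1\right)\right)^{2}} \cdot 1440 = - \frac{15}{-15 + \left(-2 - \frac{4}{5}\right)^{2}} \cdot 1440 = - \frac{15}{-15 + \left(- \frac{14}{5}\right)^{2}} \cdot 1440 = - \frac{15}{-15 + \frac{196}{25}} \cdot 1440 = - \frac{15}{- \frac{179}{25}} \cdot 1440 = \left(-15\right) \left(- \frac{25}{179}\right) 1440 = \frac{375}{179} \cdot 1440 = \frac{540000}{179}$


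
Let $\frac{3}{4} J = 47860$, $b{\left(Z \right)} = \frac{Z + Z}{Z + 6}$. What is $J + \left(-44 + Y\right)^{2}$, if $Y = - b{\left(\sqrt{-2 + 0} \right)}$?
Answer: $\frac{4 \left(- 838169 i + 296268 \sqrt{2}\right)}{3 \left(- 17 i + 6 \sqrt{2}\right)} \approx 65758.0 + 39.394 i$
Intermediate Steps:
$b{\left(Z \right)} = \frac{2 Z}{6 + Z}$
$J = \frac{191440}{3}$ ($J = \frac{4}{3} \cdot 47860 = \frac{191440}{3} \approx 63813.0$)
$Y = - \frac{2 i \sqrt{2}}{6 + i \sqrt{2}}$ ($Y = - \frac{2 \sqrt{-2 + 0}}{6 + \sqrt{-2 + 0}} = - \frac{2 \sqrt{-2}}{6 + \sqrt{-2}} = - \frac{2 i \sqrt{2}}{6 + i \sqrt{2}} \approx -0.10526 - 0.44659 i$)
$J + \left(-44 + Y\right)^{2} = \frac{191440}{3} + \left(-44 - \frac{2 \sqrt{2}}{\sqrt{2} - 6 i}\right)^{2}$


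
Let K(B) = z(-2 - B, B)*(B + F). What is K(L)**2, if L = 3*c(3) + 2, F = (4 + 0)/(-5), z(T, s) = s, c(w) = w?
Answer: 314721/25 ≈ 12589.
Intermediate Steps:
F = -4/5 (F = 4*(-1/5) = -4/5 ≈ -0.80000)
L = 11 (L = 3*3 + 2 = 9 + 2 = 11)
K(B) = B*(-4/5 + B) (K(B) = B*(B - 4/5) = B*(-4/5 + B))
K(L)**2 = ((1/5)*11*(-4 + 5*11))**2 = ((1/5)*11*(-4 + 55))**2 = ((1/5)*11*51)**2 = (561/5)**2 = 314721/25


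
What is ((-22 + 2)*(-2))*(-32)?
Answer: -1280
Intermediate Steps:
((-22 + 2)*(-2))*(-32) = -20*(-2)*(-32) = 40*(-32) = -1280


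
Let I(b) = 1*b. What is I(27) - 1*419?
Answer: -392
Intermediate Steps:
I(b) = b
I(27) - 1*419 = 27 - 1*419 = 27 - 419 = -392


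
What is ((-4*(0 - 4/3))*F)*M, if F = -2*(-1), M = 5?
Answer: 160/3 ≈ 53.333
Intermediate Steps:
F = 2
((-4*(0 - 4/3))*F)*M = (-4*(0 - 4/3)*2)*5 = (-4*(-4/3)*2)*5 = ((16/3)*2)*5 = (32/3)*5 = 160/3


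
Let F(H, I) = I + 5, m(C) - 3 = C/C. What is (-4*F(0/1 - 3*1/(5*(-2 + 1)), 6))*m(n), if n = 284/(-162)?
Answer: -176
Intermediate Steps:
n = -142/81 (n = 284*(-1/162) = -142/81 ≈ -1.7531)
m(C) = 4 (m(C) = 3 + C/C = 3 + 1 = 4)
F(H, I) = 5 + I
(-4*F(0/1 - 3*1/(5*(-2 + 1)), 6))*m(n) = -4*(5 + 6)*4 = -4*11*4 = -44*4 = -176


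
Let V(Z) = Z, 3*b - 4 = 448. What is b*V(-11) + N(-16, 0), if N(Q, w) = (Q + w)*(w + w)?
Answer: -4972/3 ≈ -1657.3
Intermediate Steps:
b = 452/3 (b = 4/3 + (1/3)*448 = 4/3 + 448/3 = 452/3 ≈ 150.67)
N(Q, w) = 2*w*(Q + w) (N(Q, w) = (Q + w)*(2*w) = 2*w*(Q + w))
b*V(-11) + N(-16, 0) = (452/3)*(-11) + 2*0*(-16 + 0) = -4972/3 + 2*0*(-16) = -4972/3 + 0 = -4972/3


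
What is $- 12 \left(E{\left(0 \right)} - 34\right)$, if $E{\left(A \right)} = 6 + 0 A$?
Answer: $336$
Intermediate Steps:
$E{\left(A \right)} = 6$ ($E{\left(A \right)} = 6 + 0 = 6$)
$- 12 \left(E{\left(0 \right)} - 34\right) = - 12 \left(6 - 34\right) = \left(-12\right) \left(-28\right) = 336$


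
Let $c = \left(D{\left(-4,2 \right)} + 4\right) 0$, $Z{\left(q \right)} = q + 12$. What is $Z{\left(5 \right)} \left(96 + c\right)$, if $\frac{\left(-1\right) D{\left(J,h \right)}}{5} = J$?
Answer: $1632$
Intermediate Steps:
$D{\left(J,h \right)} = - 5 J$
$Z{\left(q \right)} = 12 + q$
$c = 0$ ($c = \left(\left(-5\right) \left(-4\right) + 4\right) 0 = \left(20 + 4\right) 0 = 24 \cdot 0 = 0$)
$Z{\left(5 \right)} \left(96 + c\right) = \left(12 + 5\right) \left(96 + 0\right) = 17 \cdot 96 = 1632$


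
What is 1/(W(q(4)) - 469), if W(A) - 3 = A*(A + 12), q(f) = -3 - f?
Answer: -1/501 ≈ -0.0019960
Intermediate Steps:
W(A) = 3 + A*(12 + A) (W(A) = 3 + A*(A + 12) = 3 + A*(12 + A))
1/(W(q(4)) - 469) = 1/((3 + (-3 - 1*4)² + 12*(-3 - 1*4)) - 469) = 1/((3 + (-3 - 4)² + 12*(-3 - 4)) - 469) = 1/((3 + (-7)² + 12*(-7)) - 469) = 1/((3 + 49 - 84) - 469) = 1/(-32 - 469) = 1/(-501) = -1/501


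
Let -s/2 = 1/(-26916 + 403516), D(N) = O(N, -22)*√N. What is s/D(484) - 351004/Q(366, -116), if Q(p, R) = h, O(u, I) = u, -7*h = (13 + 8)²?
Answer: 100538496924791/18045165600 ≈ 5571.5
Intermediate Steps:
h = -63 (h = -(13 + 8)²/7 = -⅐*21² = -⅐*441 = -63)
Q(p, R) = -63
D(N) = N^(3/2) (D(N) = N*√N = N^(3/2))
s = -1/188300 (s = -2/(-26916 + 403516) = -2/376600 = -2*1/376600 = -1/188300 ≈ -5.3107e-6)
s/D(484) - 351004/Q(366, -116) = -1/(188300*(484^(3/2))) - 351004/(-63) = -1/188300/10648 - 351004*(-1/63) = -1/188300*1/10648 + 351004/63 = -1/2005018400 + 351004/63 = 100538496924791/18045165600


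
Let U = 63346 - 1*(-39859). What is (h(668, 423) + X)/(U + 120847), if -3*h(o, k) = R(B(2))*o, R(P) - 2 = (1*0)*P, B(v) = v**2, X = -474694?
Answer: -712709/336078 ≈ -2.1207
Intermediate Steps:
U = 103205 (U = 63346 + 39859 = 103205)
R(P) = 2 (R(P) = 2 + (1*0)*P = 2 + 0*P = 2 + 0 = 2)
h(o, k) = -2*o/3
(h(668, 423) + X)/(U + 120847) = (-2/3*668 - 474694)/(103205 + 120847) = (-1336/3 - 474694)/224052 = -1425418/3*1/224052 = -712709/336078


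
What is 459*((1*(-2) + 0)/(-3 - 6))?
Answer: 102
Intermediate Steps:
459*((1*(-2) + 0)/(-3 - 6)) = 459*((-2 + 0)/(-9)) = 459*(-2*(-⅑)) = 459*(2/9) = 102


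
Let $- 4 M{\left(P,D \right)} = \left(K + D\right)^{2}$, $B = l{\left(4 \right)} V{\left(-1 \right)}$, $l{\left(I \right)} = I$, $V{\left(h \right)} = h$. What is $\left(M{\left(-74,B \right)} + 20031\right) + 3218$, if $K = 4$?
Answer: $23249$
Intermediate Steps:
$B = -4$ ($B = 4 \left(-1\right) = -4$)
$M{\left(P,D \right)} = - \frac{\left(4 + D\right)^{2}}{4}$
$\left(M{\left(-74,B \right)} + 20031\right) + 3218 = \left(- \frac{\left(4 - 4\right)^{2}}{4} + 20031\right) + 3218 = \left(- \frac{0^{2}}{4} + 20031\right) + 3218 = \left(\left(- \frac{1}{4}\right) 0 + 20031\right) + 3218 = \left(0 + 20031\right) + 3218 = 20031 + 3218 = 23249$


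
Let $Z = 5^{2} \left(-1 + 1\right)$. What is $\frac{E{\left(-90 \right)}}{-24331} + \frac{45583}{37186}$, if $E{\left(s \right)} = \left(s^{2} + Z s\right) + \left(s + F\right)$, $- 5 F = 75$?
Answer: $\frac{811777903}{904772566} \approx 0.89722$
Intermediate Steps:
$F = -15$ ($F = \left(- \frac{1}{5}\right) 75 = -15$)
$Z = 0$ ($Z = 25 \cdot 0 = 0$)
$E{\left(s \right)} = -15 + s + s^{2}$ ($E{\left(s \right)} = \left(s^{2} + 0 s\right) + \left(s - 15\right) = \left(s^{2} + 0\right) + \left(-15 + s\right) = s^{2} + \left(-15 + s\right) = -15 + s + s^{2}$)
$\frac{E{\left(-90 \right)}}{-24331} + \frac{45583}{37186} = \frac{-15 - 90 + \left(-90\right)^{2}}{-24331} + \frac{45583}{37186} = \left(-15 - 90 + 8100\right) \left(- \frac{1}{24331}\right) + 45583 \cdot \frac{1}{37186} = 7995 \left(- \frac{1}{24331}\right) + \frac{45583}{37186} = - \frac{7995}{24331} + \frac{45583}{37186} = \frac{811777903}{904772566}$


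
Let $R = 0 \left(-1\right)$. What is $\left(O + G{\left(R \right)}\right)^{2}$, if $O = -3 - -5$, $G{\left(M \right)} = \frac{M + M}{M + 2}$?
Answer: $4$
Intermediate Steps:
$R = 0$
$G{\left(M \right)} = \frac{2 M}{2 + M}$
$O = 2$ ($O = -3 + 5 = 2$)
$\left(O + G{\left(R \right)}\right)^{2} = \left(2 + 2 \cdot 0 \frac{1}{2 + 0}\right)^{2} = \left(2 + 2 \cdot 0 \cdot \frac{1}{2}\right)^{2} = \left(2 + 0\right)^{2} = 2^{2} = 4$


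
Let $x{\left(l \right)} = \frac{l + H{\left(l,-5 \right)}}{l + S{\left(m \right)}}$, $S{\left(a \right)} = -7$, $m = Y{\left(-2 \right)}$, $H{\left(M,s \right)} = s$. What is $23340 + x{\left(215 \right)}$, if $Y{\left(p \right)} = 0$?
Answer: $\frac{2427465}{104} \approx 23341.0$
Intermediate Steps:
$m = 0$
$x{\left(l \right)} = \frac{-5 + l}{-7 + l}$ ($x{\left(l \right)} = \frac{l - 5}{l - 7} = \frac{-5 + l}{-7 + l}$)
$23340 + x{\left(215 \right)} = 23340 + \frac{-5 + 215}{-7 + 215} = 23340 + \frac{1}{208} \cdot 210 = 23340 + \frac{105}{104} = \frac{2427465}{104}$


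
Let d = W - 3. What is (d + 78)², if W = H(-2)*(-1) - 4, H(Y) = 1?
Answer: 4900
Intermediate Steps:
W = -5 (W = 1*(-1) - 4 = -1 - 4 = -5)
d = -8 (d = -5 - 3 = -8)
(d + 78)² = (-8 + 78)² = 70² = 4900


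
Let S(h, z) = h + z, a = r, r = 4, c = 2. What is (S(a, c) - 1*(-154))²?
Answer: 25600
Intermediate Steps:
a = 4
(S(a, c) - 1*(-154))² = ((4 + 2) - 1*(-154))² = (6 + 154)² = 160² = 25600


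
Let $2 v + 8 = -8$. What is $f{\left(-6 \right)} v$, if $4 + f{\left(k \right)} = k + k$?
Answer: $128$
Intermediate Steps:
$f{\left(k \right)} = -4 + 2 k$ ($f{\left(k \right)} = -4 + \left(k + k\right) = -4 + 2 k$)
$v = -8$ ($v = -4 + \frac{1}{2} \left(-8\right) = -4 - 4 = -8$)
$f{\left(-6 \right)} v = \left(-4 + 2 \left(-6\right)\right) \left(-8\right) = \left(-4 - 12\right) \left(-8\right) = \left(-16\right) \left(-8\right) = 128$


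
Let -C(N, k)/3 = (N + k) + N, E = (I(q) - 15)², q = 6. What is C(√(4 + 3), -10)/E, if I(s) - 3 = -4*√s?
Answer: 25/8 - 5*√6/4 - 5*√7/8 + √42/4 ≈ 0.029728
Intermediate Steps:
I(s) = 3 - 4*√s
E = (-12 - 4*√6)² (E = ((3 - 4*√6) - 15)² = (-12 - 4*√6)² ≈ 475.15)
C(N, k) = -6*N - 3*k (C(N, k) = -3*((N + k) + N) = -3*(k + 2*N) = -6*N - 3*k)
C(√(4 + 3), -10)/E = (-6*√(4 + 3) - 3*(-10))/(240 + 96*√6) = (-6*√7 + 30)/(240 + 96*√6) = (30 - 6*√7)/(240 + 96*√6)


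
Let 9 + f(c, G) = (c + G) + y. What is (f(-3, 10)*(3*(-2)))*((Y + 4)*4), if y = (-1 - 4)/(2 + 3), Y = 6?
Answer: 720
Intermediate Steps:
y = -1 (y = -5/5 = -5*1/5 = -1)
f(c, G) = -10 + G + c (f(c, G) = -9 + ((c + G) - 1) = -9 + ((G + c) - 1) = -9 + (-1 + G + c) = -10 + G + c)
(f(-3, 10)*(3*(-2)))*((Y + 4)*4) = ((-10 + 10 - 3)*(3*(-2)))*((6 + 4)*4) = (-3*(-6))*(10*4) = 18*40 = 720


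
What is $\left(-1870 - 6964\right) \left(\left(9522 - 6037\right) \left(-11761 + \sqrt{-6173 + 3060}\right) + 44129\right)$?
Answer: $361690073304 - 30786490 i \sqrt{3113} \approx 3.6169 \cdot 10^{11} - 1.7177 \cdot 10^{9} i$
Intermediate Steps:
$\left(-1870 - 6964\right) \left(\left(9522 - 6037\right) \left(-11761 + \sqrt{-6173 + 3060}\right) + 44129\right) = - 8834 \left(3485 \left(-11761 + \sqrt{-3113}\right) + 44129\right) = - 8834 \left(3485 \left(-11761 + i \sqrt{3113}\right) + 44129\right) = - 8834 \left(\left(-40987085 + 3485 i \sqrt{3113}\right) + 44129\right) = - 8834 \left(-40942956 + 3485 i \sqrt{3113}\right) = 361690073304 - 30786490 i \sqrt{3113}$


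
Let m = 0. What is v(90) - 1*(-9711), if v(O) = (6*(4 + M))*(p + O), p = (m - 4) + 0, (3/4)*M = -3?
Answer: 9711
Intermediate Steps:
M = -4 (M = (4/3)*(-3) = -4)
p = -4 (p = (0 - 4) + 0 = -4 + 0 = -4)
v(O) = 0 (v(O) = (6*(4 - 4))*(-4 + O) = (6*0)*(-4 + O) = 0*(-4 + O) = 0)
v(90) - 1*(-9711) = 0 - 1*(-9711) = 0 + 9711 = 9711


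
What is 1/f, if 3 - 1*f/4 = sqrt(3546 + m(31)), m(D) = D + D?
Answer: -3/14396 - sqrt(902)/7198 ≈ -0.0043808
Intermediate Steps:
m(D) = 2*D
f = 12 - 8*sqrt(902) (f = 12 - 4*sqrt(3546 + 2*31) = 12 - 4*sqrt(3546 + 62) = 12 - 8*sqrt(902) ≈ -228.27)
1/f = 1/(12 - 8*sqrt(902))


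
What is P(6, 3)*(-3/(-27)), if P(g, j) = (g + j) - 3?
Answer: ⅔ ≈ 0.66667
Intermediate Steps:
P(g, j) = -3 + g + j
P(6, 3)*(-3/(-27)) = (-3 + 6 + 3)*(-3/(-27)) = 6*(-3*(-1/27)) = 6*(⅑) = ⅔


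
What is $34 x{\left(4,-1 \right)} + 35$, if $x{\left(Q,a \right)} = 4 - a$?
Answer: $205$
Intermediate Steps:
$34 x{\left(4,-1 \right)} + 35 = 34 \left(4 - -1\right) + 35 = 34 \left(4 + 1\right) + 35 = 34 \cdot 5 + 35 = 170 + 35 = 205$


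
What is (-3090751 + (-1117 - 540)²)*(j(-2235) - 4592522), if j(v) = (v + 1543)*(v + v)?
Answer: 517405216764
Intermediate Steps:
j(v) = 2*v*(1543 + v) (j(v) = (1543 + v)*(2*v) = 2*v*(1543 + v))
(-3090751 + (-1117 - 540)²)*(j(-2235) - 4592522) = (-3090751 + (-1117 - 540)²)*(2*(-2235)*(1543 - 2235) - 4592522) = (-3090751 + (-1657)²)*(2*(-2235)*(-692) - 4592522) = (-3090751 + 2745649)*(3093240 - 4592522) = -345102*(-1499282) = 517405216764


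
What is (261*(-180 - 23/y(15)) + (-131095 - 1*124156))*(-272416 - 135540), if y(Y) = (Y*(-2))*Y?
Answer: 3082287692574/25 ≈ 1.2329e+11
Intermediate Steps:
y(Y) = -2*Y² (y(Y) = (-2*Y)*Y = -2*Y²)
(261*(-180 - 23/y(15)) + (-131095 - 1*124156))*(-272416 - 135540) = (261*(-180 - 23/((-2*15²))) + (-131095 - 1*124156))*(-272416 - 135540) = (261*(-180 - 23/((-2*225))) + (-131095 - 124156))*(-407956) = (261*(-180 - 23/(-450)) - 255251)*(-407956) = (261*(-180 - 23*(-1/450)) - 255251)*(-407956) = (261*(-180 + 23/450) - 255251)*(-407956) = (261*(-80977/450) - 255251)*(-407956) = (-2348333/50 - 255251)*(-407956) = -15110883/50*(-407956) = 3082287692574/25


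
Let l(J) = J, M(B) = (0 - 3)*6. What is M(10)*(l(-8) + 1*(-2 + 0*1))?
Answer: 180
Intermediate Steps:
M(B) = -18 (M(B) = -3*6 = -18)
M(10)*(l(-8) + 1*(-2 + 0*1)) = -18*(-8 + 1*(-2 + 0*1)) = -18*(-8 + 1*(-2 + 0)) = -18*(-8 + 1*(-2)) = -18*(-8 - 2) = -18*(-10) = 180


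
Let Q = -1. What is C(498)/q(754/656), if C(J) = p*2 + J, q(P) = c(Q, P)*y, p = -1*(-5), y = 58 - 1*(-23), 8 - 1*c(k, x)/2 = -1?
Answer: 254/729 ≈ 0.34842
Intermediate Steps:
c(k, x) = 18 (c(k, x) = 16 - 2*(-1) = 16 + 2 = 18)
y = 81 (y = 58 + 23 = 81)
p = 5
q(P) = 1458 (q(P) = 18*81 = 1458)
C(J) = 10 + J (C(J) = 5*2 + J = 10 + J)
C(498)/q(754/656) = (10 + 498)/1458 = 508*(1/1458) = 254/729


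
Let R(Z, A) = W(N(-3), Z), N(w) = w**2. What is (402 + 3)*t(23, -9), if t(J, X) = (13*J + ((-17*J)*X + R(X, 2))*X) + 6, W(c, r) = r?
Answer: -12670425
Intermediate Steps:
R(Z, A) = Z
t(J, X) = 6 + 13*J + X*(X - 17*J*X) (t(J, X) = (13*J + ((-17*J)*X + X)*X) + 6 = (13*J + (-17*J*X + X)*X) + 6 = (13*J + (X - 17*J*X)*X) + 6 = (13*J + X*(X - 17*J*X)) + 6 = 6 + 13*J + X*(X - 17*J*X))
(402 + 3)*t(23, -9) = (402 + 3)*(6 + (-9)**2 + 13*23 - 17*23*(-9)**2) = 405*(6 + 81 + 299 - 17*23*81) = 405*(6 + 81 + 299 - 31671) = 405*(-31285) = -12670425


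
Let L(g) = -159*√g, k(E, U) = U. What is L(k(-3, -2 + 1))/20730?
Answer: -53*I/6910 ≈ -0.00767*I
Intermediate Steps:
L(k(-3, -2 + 1))/20730 = -159*√(-2 + 1)/20730 = -159*I*(1/20730) = -53*I/6910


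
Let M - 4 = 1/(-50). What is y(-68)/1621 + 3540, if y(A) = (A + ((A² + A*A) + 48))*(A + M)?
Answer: 128689086/40525 ≈ 3175.5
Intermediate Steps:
M = 199/50 (M = 4 + 1/(-50) = 4 - 1/50 = 199/50 ≈ 3.9800)
y(A) = (199/50 + A)*(48 + A + 2*A²) (y(A) = (A + ((A² + A*A) + 48))*(A + 199/50) = (A + ((A² + A²) + 48))*(199/50 + A) = (A + (2*A² + 48))*(199/50 + A) = (A + (48 + 2*A²))*(199/50 + A) = (48 + A + 2*A²)*(199/50 + A) = (199/50 + A)*(48 + A + 2*A²))
y(-68)/1621 + 3540 = (4776/25 + 2*(-68)³ + (224/25)*(-68)² + (2599/50)*(-68))/1621 + 3540 = (4776/25 + 2*(-314432) + (224/25)*4624 - 88366/25)*(1/1621) + 3540 = (4776/25 - 628864 + 1035776/25 - 88366/25)*(1/1621) + 3540 = -14769414/25*1/1621 + 3540 = -14769414/40525 + 3540 = 128689086/40525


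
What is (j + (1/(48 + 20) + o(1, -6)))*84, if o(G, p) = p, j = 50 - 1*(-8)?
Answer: 74277/17 ≈ 4369.2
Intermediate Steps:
j = 58 (j = 50 + 8 = 58)
(j + (1/(48 + 20) + o(1, -6)))*84 = (58 + (1/(48 + 20) - 6))*84 = (58 + (1/68 - 6))*84 = (58 - 407/68)*84 = (3537/68)*84 = 74277/17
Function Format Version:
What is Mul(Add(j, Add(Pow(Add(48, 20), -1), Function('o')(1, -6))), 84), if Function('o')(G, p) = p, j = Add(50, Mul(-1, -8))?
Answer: Rational(74277, 17) ≈ 4369.2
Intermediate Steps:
j = 58 (j = Add(50, 8) = 58)
Mul(Add(j, Add(Pow(Add(48, 20), -1), Function('o')(1, -6))), 84) = Mul(Add(58, Add(Pow(Add(48, 20), -1), -6)), 84) = Mul(Add(58, Add(Pow(68, -1), -6)), 84) = Mul(Add(58, Add(Rational(1, 68), -6)), 84) = Mul(Add(58, Rational(-407, 68)), 84) = Mul(Rational(3537, 68), 84) = Rational(74277, 17)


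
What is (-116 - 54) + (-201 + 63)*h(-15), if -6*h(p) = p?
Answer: -515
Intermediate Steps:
h(p) = -p/6
(-116 - 54) + (-201 + 63)*h(-15) = (-116 - 54) + (-201 + 63)*(-⅙*(-15)) = -170 - 138*5/2 = -170 - 345 = -515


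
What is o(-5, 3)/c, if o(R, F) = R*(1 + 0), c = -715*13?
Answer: 1/1859 ≈ 0.00053792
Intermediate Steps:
c = -9295
o(R, F) = R (o(R, F) = R*1 = R)
o(-5, 3)/c = -5/(-9295) = -1/9295*(-5) = 1/1859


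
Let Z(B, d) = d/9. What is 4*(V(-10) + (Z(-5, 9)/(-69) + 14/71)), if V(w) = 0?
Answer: 3580/4899 ≈ 0.73076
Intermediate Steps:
Z(B, d) = d/9 (Z(B, d) = d*(1/9) = d/9)
4*(V(-10) + (Z(-5, 9)/(-69) + 14/71)) = 4*(0 + (((1/9)*9)/(-69) + 14/71)) = 4*(0 + (1*(-1/69) + 14*(1/71))) = 4*(0 + (-1/69 + 14/71)) = 4*(0 + 895/4899) = 4*(895/4899) = 3580/4899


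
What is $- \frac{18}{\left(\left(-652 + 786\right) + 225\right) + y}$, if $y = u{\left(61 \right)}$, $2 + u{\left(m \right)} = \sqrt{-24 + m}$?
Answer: $- \frac{3213}{63706} + \frac{9 \sqrt{37}}{63706} \approx -0.049575$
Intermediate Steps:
$u{\left(m \right)} = -2 + \sqrt{-24 + m}$
$y = -2 + \sqrt{37}$ ($y = -2 + \sqrt{-24 + 61} = -2 + \sqrt{37} \approx 4.0828$)
$- \frac{18}{\left(\left(-652 + 786\right) + 225\right) + y} = - \frac{18}{\left(\left(-652 + 786\right) + 225\right) - \left(2 - \sqrt{37}\right)} = - \frac{18}{\left(134 + 225\right) - \left(2 - \sqrt{37}\right)} = - \frac{18}{359 - \left(2 - \sqrt{37}\right)} = - \frac{18}{357 + \sqrt{37}}$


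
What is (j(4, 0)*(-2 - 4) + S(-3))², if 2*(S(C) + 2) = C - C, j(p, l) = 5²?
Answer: 23104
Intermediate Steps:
j(p, l) = 25
S(C) = -2 (S(C) = -2 + (C - C)/2 = -2 + (½)*0 = -2 + 0 = -2)
(j(4, 0)*(-2 - 4) + S(-3))² = (25*(-2 - 4) - 2)² = (25*(-6) - 2)² = (-150 - 2)² = (-152)² = 23104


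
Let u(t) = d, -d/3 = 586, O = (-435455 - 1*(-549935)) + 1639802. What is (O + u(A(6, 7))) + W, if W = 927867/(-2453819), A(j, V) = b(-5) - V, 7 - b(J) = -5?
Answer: 4300375761289/2453819 ≈ 1.7525e+6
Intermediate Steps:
b(J) = 12 (b(J) = 7 - 1*(-5) = 7 + 5 = 12)
A(j, V) = 12 - V
W = -927867/2453819 (W = 927867*(-1/2453819) = -927867/2453819 ≈ -0.37813)
O = 1754282 (O = (-435455 + 549935) + 1639802 = 114480 + 1639802 = 1754282)
d = -1758 (d = -3*586 = -1758)
u(t) = -1758
(O + u(A(6, 7))) + W = (1754282 - 1758) - 927867/2453819 = 1752524 - 927867/2453819 = 4300375761289/2453819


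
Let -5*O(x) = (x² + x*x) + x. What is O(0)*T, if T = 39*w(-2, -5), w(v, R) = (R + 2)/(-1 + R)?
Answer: 0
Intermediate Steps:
w(v, R) = (2 + R)/(-1 + R)
O(x) = -2*x²/5 - x/5 (O(x) = -((x² + x*x) + x)/5 = -((x² + x²) + x)/5 = -(2*x² + x)/5 = -(x + 2*x²)/5 = -2*x²/5 - x/5)
T = 39/2 (T = 39*((2 - 5)/(-1 - 5)) = 39*(-3/(-6)) = 39*(-⅙*(-3)) = 39*(½) = 39/2 ≈ 19.500)
O(0)*T = -⅕*0*(1 + 2*0)*(39/2) = -⅕*0*(1 + 0)*(39/2) = -⅕*0*1*(39/2) = 0*(39/2) = 0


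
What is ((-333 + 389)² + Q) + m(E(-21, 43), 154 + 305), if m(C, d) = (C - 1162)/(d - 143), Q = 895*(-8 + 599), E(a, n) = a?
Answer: 168136413/316 ≈ 5.3208e+5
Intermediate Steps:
Q = 528945 (Q = 895*591 = 528945)
m(C, d) = (-1162 + C)/(-143 + d)
((-333 + 389)² + Q) + m(E(-21, 43), 154 + 305) = ((-333 + 389)² + 528945) + (-1162 - 21)/(-143 + (154 + 305)) = (56² + 528945) - 1183/(-143 + 459) = (3136 + 528945) - 1183/316 = 532081 + (1/316)*(-1183) = 532081 - 1183/316 = 168136413/316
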